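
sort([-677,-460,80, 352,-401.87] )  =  [ - 677, - 460, - 401.87,80,352] 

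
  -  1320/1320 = - 1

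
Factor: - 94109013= - 3^3*1153^1*3023^1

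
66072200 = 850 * 77732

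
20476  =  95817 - 75341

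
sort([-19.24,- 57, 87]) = [ - 57, -19.24 , 87 ]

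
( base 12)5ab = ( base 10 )851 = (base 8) 1523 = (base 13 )506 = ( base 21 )1jb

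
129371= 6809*19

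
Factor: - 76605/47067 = - 5^1*29^( - 1)*541^( - 1 )*5107^1 = - 25535/15689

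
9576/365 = 26 + 86/365 = 26.24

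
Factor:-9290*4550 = - 2^2*5^3*7^1*13^1*929^1=- 42269500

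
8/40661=8/40661 = 0.00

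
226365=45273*5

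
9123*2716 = 24778068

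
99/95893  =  99/95893 = 0.00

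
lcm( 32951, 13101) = 1087383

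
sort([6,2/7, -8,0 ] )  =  [ - 8, 0,2/7,6] 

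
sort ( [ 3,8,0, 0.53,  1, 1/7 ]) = [0, 1/7  ,  0.53, 1, 3 , 8 ] 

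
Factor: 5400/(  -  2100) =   -  2^1 * 3^2 *7^( - 1) =- 18/7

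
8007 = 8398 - 391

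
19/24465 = 19/24465 = 0.00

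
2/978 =1/489= 0.00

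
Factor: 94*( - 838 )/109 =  - 2^2 * 47^1*109^( -1)*419^1=- 78772/109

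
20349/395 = 20349/395 = 51.52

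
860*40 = 34400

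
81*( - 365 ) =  - 29565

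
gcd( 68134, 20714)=2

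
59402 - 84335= - 24933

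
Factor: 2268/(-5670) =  - 2^1*5^( - 1) = - 2/5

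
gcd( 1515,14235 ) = 15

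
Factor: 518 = 2^1*7^1*37^1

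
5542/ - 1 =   -  5542/1 = - 5542.00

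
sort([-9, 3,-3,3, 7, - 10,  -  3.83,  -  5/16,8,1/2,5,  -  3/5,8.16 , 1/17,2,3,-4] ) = [ - 10, - 9, - 4,-3.83, -3, - 3/5, - 5/16,1/17 , 1/2,2,3, 3,3,  5,7, 8,8.16 ]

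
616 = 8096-7480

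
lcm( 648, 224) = 18144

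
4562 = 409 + 4153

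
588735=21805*27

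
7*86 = 602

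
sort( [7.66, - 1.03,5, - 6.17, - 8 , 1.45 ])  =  [ - 8, - 6.17,-1.03 , 1.45,5 , 7.66]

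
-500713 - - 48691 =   -  452022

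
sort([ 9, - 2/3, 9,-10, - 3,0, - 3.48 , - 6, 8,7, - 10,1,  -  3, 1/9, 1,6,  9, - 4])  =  [ - 10, - 10, - 6,- 4, - 3.48, - 3, - 3, - 2/3,0,1/9,1, 1,6,7,8,9,9 , 9]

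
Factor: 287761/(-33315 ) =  -3^(- 1)*5^( - 1 )* 83^1*2221^(  -  1)*3467^1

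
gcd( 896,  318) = 2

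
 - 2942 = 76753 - 79695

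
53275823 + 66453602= 119729425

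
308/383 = 308/383 = 0.80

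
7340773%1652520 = 730693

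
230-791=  -561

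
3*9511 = 28533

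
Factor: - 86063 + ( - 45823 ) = -2^1*3^2*17^1*431^1 = -  131886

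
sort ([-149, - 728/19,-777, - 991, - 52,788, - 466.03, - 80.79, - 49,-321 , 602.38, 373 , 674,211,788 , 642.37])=[ - 991, - 777,  -  466.03, - 321 , - 149, - 80.79, - 52 , - 49, - 728/19,211,  373, 602.38,642.37,  674,788,  788 ] 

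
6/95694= 1/15949  =  0.00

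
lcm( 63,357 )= 1071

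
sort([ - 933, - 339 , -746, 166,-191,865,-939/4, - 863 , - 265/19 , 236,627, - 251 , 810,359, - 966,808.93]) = [ - 966, - 933,  -  863,  -  746, - 339, -251, - 939/4, - 191,  -  265/19, 166,236,359,627,808.93,810,865 ] 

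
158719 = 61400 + 97319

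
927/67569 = 309/22523 = 0.01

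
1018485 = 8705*117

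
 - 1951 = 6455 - 8406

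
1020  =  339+681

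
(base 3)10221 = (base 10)106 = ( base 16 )6a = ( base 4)1222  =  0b1101010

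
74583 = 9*8287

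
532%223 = 86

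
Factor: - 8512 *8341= - 2^6 * 7^1*19^2  *  439^1 = -  70998592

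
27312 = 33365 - 6053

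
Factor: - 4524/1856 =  - 39/16= -2^( - 4)*  3^1*13^1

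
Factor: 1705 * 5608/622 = 4780820/311 = 2^2*5^1*11^1*31^1*311^( - 1 )*701^1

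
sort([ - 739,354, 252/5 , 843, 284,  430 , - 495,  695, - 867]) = [ - 867,-739, - 495 , 252/5, 284, 354, 430, 695 , 843 ] 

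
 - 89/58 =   -  2 + 27/58 = -1.53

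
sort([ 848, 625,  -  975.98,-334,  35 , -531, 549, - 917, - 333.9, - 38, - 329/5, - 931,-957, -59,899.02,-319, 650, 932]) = [  -  975.98, -957,  -  931, - 917, - 531, - 334,  -  333.9, - 319, - 329/5, - 59,-38, 35,  549, 625, 650, 848, 899.02, 932] 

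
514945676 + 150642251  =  665587927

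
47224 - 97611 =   -  50387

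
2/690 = 1/345 = 0.00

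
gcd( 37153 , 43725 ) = 53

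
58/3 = 58/3 = 19.33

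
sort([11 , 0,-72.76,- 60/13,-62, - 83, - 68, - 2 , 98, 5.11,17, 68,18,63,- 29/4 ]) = [ - 83,-72.76,-68,  -  62, - 29/4,  -  60/13,- 2, 0 , 5.11,11, 17,18, 63,68 , 98]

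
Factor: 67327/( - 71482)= -2^( - 1)*13^1*103^ ( - 1 )*347^( - 1)*5179^1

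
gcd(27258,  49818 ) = 6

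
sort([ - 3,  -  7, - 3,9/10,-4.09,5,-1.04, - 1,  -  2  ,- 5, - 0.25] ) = [ - 7,  -  5, - 4.09 , - 3,-3, - 2, - 1.04,-1, - 0.25, 9/10 , 5 ]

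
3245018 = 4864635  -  1619617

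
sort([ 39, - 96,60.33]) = [ - 96, 39,60.33]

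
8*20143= 161144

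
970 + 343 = 1313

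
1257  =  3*419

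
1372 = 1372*1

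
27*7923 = 213921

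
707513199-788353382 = -80840183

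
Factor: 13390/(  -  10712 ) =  - 5/4 = -2^ ( - 2 )*5^1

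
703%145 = 123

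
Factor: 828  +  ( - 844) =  -16 = - 2^4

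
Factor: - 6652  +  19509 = 12857 = 13^1*23^1 * 43^1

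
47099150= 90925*518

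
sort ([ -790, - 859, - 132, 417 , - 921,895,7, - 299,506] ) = [ - 921, - 859, - 790,-299, - 132, 7 , 417, 506, 895 ]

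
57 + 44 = 101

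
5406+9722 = 15128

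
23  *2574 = 59202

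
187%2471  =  187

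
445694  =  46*9689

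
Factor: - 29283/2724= - 43/4 = - 2^( - 2 ) *43^1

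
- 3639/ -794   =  3639/794=4.58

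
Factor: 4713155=5^1*41^1*83^1*277^1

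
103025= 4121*25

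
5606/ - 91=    - 62 + 36/91 =-61.60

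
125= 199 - 74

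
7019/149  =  47+ 16/149 = 47.11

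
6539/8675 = 6539/8675 = 0.75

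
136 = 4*34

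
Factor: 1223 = 1223^1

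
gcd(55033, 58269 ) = 1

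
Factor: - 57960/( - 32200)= 9/5 =3^2*5^ ( - 1)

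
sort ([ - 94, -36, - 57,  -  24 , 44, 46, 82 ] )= [ - 94 ,  -  57,  -  36 , - 24 , 44, 46, 82 ] 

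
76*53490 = 4065240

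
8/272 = 1/34  =  0.03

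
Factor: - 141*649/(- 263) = 3^1*11^1*47^1*59^1*263^(- 1)=91509/263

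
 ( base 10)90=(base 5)330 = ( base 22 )42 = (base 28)36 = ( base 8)132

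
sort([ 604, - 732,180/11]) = [ -732, 180/11 , 604]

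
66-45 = 21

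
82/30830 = 41/15415 = 0.00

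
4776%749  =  282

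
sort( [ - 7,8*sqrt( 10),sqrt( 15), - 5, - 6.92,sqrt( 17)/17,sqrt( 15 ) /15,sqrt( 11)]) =[ - 7, - 6.92, - 5 , sqrt( 17 ) /17, sqrt( 15 ) /15  ,  sqrt(11),sqrt(15),8 * sqrt ( 10 )]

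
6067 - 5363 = 704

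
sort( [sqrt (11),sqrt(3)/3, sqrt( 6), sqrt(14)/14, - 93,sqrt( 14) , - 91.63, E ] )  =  [  -  93,  -  91.63, sqrt (14) /14 , sqrt(3) /3, sqrt(6), E,  sqrt( 11), sqrt(14)] 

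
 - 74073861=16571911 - 90645772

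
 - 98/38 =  - 3 + 8/19 = - 2.58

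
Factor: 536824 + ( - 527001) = 9823 = 11^1 * 19^1*47^1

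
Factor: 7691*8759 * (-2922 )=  - 196841900418 = -2^1 * 3^1  *19^1 * 461^1*487^1*7691^1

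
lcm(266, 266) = 266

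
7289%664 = 649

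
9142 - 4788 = 4354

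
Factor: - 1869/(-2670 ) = 7/10 = 2^( - 1 )*5^( - 1)*7^1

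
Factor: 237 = 3^1*79^1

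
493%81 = 7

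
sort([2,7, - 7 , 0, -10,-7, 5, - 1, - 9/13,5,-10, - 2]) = [-10,  -  10 ,-7, - 7,- 2 ,-1, - 9/13,0,2,5,5,7 ] 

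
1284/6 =214 = 214.00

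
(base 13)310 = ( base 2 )1000001000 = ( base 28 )ig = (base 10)520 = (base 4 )20020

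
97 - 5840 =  - 5743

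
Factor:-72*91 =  - 6552 =- 2^3*3^2*7^1*13^1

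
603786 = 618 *977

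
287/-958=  - 287/958 = - 0.30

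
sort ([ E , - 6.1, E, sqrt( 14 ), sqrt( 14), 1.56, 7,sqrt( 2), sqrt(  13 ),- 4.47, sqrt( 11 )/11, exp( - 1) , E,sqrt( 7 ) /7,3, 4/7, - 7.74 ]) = [ - 7.74 , -6.1  , - 4.47,  sqrt( 11)/11,exp( -1),sqrt(7)/7,4/7 , sqrt( 2), 1.56 , E, E,E,3 , sqrt( 13 ), sqrt( 14), sqrt(14 ),7 ]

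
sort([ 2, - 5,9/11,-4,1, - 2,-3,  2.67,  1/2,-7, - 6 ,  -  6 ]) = [ - 7, - 6, - 6,-5, - 4,  -  3, - 2, 1/2 , 9/11, 1, 2,  2.67 ]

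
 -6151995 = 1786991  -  7938986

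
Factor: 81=3^4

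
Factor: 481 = 13^1*37^1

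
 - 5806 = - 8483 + 2677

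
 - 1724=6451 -8175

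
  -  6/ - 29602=3/14801 = 0.00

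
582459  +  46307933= 46890392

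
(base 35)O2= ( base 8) 1512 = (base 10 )842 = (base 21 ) 1J2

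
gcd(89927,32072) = 19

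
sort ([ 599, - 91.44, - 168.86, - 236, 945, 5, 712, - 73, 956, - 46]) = [ - 236, - 168.86, - 91.44, - 73, - 46 , 5 , 599,712,  945, 956]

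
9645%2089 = 1289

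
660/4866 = 110/811= 0.14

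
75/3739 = 75/3739  =  0.02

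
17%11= 6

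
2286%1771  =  515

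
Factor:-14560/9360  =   - 14/9 = - 2^1*3^( - 2)*7^1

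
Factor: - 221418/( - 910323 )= 24602/101147 = 2^1*41^ (- 1)*2467^(-1 )*12301^1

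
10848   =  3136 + 7712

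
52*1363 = 70876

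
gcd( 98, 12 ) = 2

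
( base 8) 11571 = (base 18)f6h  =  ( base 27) 6mh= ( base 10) 4985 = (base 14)1b61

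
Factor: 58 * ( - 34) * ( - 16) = 2^6*17^1*29^1 = 31552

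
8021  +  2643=10664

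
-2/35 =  - 1 + 33/35= -0.06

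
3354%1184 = 986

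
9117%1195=752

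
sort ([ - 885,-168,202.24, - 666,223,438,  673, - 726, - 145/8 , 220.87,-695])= [  -  885,-726, - 695, - 666, - 168, - 145/8, 202.24, 220.87, 223,438,673 ] 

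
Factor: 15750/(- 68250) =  - 3^1*13^ ( - 1) = - 3/13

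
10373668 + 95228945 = 105602613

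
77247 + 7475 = 84722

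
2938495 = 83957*35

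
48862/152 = 321 + 35/76 = 321.46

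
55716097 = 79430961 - 23714864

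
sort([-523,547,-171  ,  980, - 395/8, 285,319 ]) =[-523, - 171,- 395/8, 285, 319, 547, 980] 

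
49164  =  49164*1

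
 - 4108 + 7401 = 3293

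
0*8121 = 0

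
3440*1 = 3440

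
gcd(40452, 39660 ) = 12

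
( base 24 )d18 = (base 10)7520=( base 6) 54452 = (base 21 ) H12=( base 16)1D60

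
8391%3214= 1963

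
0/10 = 0 = 0.00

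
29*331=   9599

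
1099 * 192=211008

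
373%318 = 55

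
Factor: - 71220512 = - 2^5 * 11^1*19^1*23^1*463^1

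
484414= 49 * 9886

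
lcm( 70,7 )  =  70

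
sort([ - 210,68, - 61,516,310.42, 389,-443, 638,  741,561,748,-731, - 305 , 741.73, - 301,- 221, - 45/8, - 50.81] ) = [ - 731, - 443, - 305, - 301, -221, - 210,- 61, - 50.81, - 45/8, 68,310.42 , 389,516 , 561,638,741,741.73 , 748] 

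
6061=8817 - 2756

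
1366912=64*21358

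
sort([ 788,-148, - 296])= [  -  296, - 148,788 ] 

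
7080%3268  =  544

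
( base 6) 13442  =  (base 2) 100001000010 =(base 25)39e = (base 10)2114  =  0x842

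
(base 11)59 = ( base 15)44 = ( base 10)64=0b1000000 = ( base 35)1t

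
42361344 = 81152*522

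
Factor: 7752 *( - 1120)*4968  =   - 2^11*3^4*5^1*7^1*17^1*19^1*23^1 = - 43133368320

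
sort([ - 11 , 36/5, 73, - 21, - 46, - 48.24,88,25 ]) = [ - 48.24, - 46, - 21,-11,36/5,25,73,88 ]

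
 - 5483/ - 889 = 5483/889 = 6.17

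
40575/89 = 455 + 80/89 = 455.90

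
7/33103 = 1/4729 = 0.00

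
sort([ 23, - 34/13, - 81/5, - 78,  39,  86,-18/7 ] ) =[ - 78,- 81/5, - 34/13, - 18/7 , 23, 39, 86]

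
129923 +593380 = 723303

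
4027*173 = 696671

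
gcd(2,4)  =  2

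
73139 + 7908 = 81047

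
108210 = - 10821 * (-10)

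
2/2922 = 1/1461 = 0.00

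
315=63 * 5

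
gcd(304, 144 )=16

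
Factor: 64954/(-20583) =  - 2^1*  3^(-2 )*47^1* 691^1*2287^ (-1) 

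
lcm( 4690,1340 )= 9380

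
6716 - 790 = 5926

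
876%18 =12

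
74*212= 15688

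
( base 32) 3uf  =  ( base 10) 4047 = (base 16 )FCF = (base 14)1691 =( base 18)C8F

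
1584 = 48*33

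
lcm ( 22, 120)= 1320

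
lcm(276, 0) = 0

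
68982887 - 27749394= 41233493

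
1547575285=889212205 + 658363080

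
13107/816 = 16 + 1/16 = 16.06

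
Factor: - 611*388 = -237068 = -2^2*13^1*47^1*97^1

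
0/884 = 0 = 0.00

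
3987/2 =1993+1/2 = 1993.50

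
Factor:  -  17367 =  - 3^1*7^1*827^1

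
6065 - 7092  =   - 1027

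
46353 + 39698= 86051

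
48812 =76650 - 27838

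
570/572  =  285/286 = 1.00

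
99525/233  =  427 +34/233  =  427.15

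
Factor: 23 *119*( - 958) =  - 2622046 = - 2^1*7^1*17^1 *23^1*479^1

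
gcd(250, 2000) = 250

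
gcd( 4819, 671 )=61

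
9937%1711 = 1382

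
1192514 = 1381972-189458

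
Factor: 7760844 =2^2 * 3^2*7^1*13^1*23^1*103^1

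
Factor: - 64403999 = -11^1 *5854909^1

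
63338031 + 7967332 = 71305363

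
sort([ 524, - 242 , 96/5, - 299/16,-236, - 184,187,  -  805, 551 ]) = [-805, - 242, - 236 ,  -  184,- 299/16, 96/5,187, 524,  551] 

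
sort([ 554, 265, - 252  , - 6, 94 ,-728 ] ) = [- 728, - 252, - 6, 94, 265,554]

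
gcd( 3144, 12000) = 24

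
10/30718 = 5/15359 = 0.00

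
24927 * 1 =24927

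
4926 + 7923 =12849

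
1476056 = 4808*307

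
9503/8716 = 9503/8716 = 1.09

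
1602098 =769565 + 832533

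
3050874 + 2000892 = 5051766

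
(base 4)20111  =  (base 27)JK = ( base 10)533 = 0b1000010101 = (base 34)FN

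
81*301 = 24381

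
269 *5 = 1345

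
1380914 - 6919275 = -5538361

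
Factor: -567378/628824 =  - 711/788  =  -2^(-2 )  *3^2 * 79^1*197^(-1) 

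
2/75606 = 1/37803 = 0.00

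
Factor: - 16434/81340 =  - 2^( - 1 )*3^2*5^( - 1)*7^(- 2)*11^1 =- 99/490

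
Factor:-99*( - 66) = 6534 = 2^1*3^3*11^2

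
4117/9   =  457  +  4/9 = 457.44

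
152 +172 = 324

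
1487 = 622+865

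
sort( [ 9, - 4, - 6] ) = [ - 6, - 4,9] 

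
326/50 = 163/25 = 6.52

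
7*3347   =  23429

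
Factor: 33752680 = 2^3 * 5^1*13^2*4993^1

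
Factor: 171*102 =2^1*3^3*17^1 * 19^1 = 17442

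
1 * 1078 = 1078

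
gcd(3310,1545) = 5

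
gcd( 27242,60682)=2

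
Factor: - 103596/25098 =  - 2^1*47^( - 1 )*97^1= - 194/47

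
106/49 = 106/49 = 2.16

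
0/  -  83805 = 0/1 = -  0.00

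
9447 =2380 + 7067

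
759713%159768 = 120641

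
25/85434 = 25/85434 = 0.00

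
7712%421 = 134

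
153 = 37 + 116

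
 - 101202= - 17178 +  - 84024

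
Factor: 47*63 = 2961  =  3^2*7^1*47^1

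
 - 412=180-592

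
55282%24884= 5514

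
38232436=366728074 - 328495638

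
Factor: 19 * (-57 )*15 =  - 16245 = - 3^2*5^1*19^2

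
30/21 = 10/7 =1.43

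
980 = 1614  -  634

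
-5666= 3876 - 9542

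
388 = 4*97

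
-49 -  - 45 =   -  4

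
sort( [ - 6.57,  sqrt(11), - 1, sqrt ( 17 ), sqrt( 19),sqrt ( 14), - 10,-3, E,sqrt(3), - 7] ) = [ - 10, - 7, - 6.57, - 3, - 1,sqrt ( 3),E, sqrt( 11),  sqrt ( 14 ),  sqrt( 17),sqrt( 19)]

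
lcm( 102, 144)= 2448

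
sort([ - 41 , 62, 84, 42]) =[ - 41, 42,62,  84] 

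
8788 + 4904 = 13692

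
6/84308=3/42154=0.00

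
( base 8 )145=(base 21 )4h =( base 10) 101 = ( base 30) 3B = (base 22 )4d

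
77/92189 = 77/92189 = 0.00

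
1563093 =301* 5193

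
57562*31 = 1784422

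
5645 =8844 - 3199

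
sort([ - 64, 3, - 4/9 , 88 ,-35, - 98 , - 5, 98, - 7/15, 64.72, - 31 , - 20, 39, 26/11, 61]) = [ - 98,-64,  -  35, - 31 ,  -  20,- 5, - 7/15, - 4/9, 26/11, 3,39,  61, 64.72,88 , 98]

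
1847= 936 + 911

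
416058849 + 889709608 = 1305768457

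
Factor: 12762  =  2^1*3^2*709^1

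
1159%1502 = 1159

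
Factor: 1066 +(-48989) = -17^1*2819^1= - 47923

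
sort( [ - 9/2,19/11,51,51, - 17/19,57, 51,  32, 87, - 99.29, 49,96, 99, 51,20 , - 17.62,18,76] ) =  [ - 99.29, - 17.62, - 9/2, - 17/19, 19/11,18, 20,32,49, 51,  51,51,51,57 , 76,87,  96,99] 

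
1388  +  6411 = 7799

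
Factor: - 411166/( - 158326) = 263^( - 1) * 683^1 = 683/263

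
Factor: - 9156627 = -3^2*337^1 *3019^1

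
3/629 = 3/629 =0.00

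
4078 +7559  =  11637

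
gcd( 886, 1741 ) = 1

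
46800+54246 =101046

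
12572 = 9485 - -3087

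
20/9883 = 20/9883 =0.00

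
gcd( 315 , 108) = 9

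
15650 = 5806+9844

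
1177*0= 0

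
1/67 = 1/67=0.01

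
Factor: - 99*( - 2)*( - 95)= - 18810 = -2^1*3^2*5^1*11^1*19^1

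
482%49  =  41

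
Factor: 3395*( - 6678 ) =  - 22671810 = -2^1*3^2*5^1*7^2*53^1*97^1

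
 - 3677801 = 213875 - 3891676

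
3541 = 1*3541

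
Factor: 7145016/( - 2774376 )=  - 297709/115599 = - 3^( - 1)*11^( - 1)*31^(-1)*113^( - 1)*463^1*643^1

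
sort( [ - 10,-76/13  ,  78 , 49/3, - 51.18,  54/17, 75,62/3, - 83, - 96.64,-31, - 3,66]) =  [ - 96.64 , - 83 , - 51.18, - 31,-10,  -  76/13, - 3 , 54/17,49/3 , 62/3, 66,  75,78] 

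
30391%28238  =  2153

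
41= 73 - 32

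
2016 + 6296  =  8312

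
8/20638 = 4/10319 = 0.00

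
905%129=2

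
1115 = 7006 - 5891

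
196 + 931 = 1127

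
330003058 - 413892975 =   -  83889917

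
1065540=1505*708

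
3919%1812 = 295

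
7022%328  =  134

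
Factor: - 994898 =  - 2^1*497449^1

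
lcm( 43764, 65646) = 131292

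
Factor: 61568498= 2^1*30784249^1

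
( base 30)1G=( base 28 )1I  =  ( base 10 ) 46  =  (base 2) 101110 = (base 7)64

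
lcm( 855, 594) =56430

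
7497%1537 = 1349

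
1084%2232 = 1084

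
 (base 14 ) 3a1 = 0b1011011001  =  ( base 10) 729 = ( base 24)169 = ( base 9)1000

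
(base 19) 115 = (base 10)385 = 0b110000001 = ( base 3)112021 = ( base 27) e7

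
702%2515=702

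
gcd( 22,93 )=1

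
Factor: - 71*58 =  - 4118 =- 2^1 *29^1*71^1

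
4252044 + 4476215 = 8728259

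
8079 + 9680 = 17759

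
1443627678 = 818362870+625264808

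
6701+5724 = 12425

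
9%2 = 1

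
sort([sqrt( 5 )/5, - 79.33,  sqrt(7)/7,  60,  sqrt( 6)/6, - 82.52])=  [ - 82.52, - 79.33,sqrt( 7) /7,  sqrt( 6)/6,sqrt( 5) /5,  60 ] 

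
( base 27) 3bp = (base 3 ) 10102221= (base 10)2509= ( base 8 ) 4715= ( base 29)2sf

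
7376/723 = 7376/723 = 10.20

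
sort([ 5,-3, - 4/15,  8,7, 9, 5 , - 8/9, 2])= [ - 3, - 8/9, - 4/15,2,5,5 , 7,8,9]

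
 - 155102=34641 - 189743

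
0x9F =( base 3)12220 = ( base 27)5o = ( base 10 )159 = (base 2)10011111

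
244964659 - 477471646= - 232506987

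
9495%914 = 355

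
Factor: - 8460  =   - 2^2*3^2*5^1*47^1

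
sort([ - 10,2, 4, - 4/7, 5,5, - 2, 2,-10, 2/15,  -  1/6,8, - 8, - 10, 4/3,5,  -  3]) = [-10, - 10,  -  10, - 8,-3,- 2, - 4/7, - 1/6,2/15, 4/3,2,2,4,5,5,5, 8] 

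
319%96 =31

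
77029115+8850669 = 85879784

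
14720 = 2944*5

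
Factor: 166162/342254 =11^( - 1 )*47^( - 1)*251^1=251/517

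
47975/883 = 47975/883  =  54.33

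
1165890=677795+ 488095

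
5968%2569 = 830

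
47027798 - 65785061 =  -18757263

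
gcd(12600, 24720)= 120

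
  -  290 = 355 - 645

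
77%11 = 0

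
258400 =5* 51680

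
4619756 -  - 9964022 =14583778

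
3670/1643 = 2  +  384/1643 = 2.23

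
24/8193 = 8/2731 =0.00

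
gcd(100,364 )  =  4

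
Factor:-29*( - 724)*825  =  2^2*3^1*5^2*11^1*29^1*181^1 = 17321700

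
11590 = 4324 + 7266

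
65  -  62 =3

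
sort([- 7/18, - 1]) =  [ - 1 ,  -  7/18]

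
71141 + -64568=6573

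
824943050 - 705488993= 119454057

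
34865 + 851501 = 886366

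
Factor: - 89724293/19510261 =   -  43^ (  -  1) * 619^( - 1 )*733^(- 1)*89724293^1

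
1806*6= 10836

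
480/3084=40/257=0.16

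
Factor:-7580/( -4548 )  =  3^(-1 )*5^1 = 5/3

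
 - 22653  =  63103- 85756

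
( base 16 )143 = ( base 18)hh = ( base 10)323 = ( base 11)274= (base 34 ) 9H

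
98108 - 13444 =84664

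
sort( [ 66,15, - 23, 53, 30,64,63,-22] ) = [ - 23,-22, 15, 30, 53, 63, 64 , 66] 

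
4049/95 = 4049/95 = 42.62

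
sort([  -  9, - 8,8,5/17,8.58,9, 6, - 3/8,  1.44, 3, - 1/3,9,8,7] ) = [ - 9, - 8, - 3/8,- 1/3, 5/17,1.44, 3,6,7,8,8, 8.58,9, 9] 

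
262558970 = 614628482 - 352069512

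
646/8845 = 646/8845 = 0.07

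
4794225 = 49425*97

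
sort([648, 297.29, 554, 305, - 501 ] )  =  [-501, 297.29,305 , 554, 648]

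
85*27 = 2295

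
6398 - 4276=2122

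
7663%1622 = 1175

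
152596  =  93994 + 58602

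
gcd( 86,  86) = 86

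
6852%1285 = 427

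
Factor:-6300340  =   - 2^2*5^1 * 199^1*1583^1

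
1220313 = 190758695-189538382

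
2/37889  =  2/37889 = 0.00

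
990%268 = 186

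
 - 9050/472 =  - 4525/236 = - 19.17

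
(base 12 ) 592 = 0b1100111110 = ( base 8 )1476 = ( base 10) 830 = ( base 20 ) 21A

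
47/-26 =  -  47/26= -1.81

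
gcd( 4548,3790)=758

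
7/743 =7/743 = 0.01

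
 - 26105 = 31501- 57606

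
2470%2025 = 445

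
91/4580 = 91/4580 = 0.02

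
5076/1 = 5076  =  5076.00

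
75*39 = 2925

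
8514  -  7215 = 1299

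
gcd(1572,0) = 1572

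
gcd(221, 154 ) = 1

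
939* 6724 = 6313836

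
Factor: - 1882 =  -2^1*941^1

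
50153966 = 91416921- 41262955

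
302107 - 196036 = 106071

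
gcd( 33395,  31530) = 5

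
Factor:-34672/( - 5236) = 2^2*7^( - 1)*17^( - 1)*197^1 = 788/119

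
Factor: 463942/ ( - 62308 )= -551/74=-2^(- 1) * 19^1*29^1 *37^( - 1)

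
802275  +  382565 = 1184840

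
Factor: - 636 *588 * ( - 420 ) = 2^6*  3^3 * 5^1 * 7^3*53^1 = 157066560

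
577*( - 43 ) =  - 24811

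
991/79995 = 991/79995 = 0.01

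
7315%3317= 681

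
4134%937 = 386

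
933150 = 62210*15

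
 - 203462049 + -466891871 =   -  670353920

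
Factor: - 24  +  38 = 2^1*7^1 =14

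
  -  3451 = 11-3462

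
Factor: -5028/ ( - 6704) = 3/4 = 2^(-2)*3^1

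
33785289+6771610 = 40556899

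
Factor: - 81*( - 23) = 1863 = 3^4*23^1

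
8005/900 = 8  +  161/180 = 8.89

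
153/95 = 1  +  58/95 = 1.61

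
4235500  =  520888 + 3714612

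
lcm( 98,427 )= 5978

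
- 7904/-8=988 + 0/1= 988.00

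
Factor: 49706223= 3^1*7^1*19^1*124577^1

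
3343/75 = 3343/75 = 44.57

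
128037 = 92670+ 35367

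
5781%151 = 43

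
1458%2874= 1458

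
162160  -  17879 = 144281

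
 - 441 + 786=345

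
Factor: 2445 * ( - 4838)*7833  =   - 2^1*3^2*5^1*7^1 * 41^1 * 59^1*163^1*373^1=-92655852030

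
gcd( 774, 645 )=129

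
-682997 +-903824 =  - 1586821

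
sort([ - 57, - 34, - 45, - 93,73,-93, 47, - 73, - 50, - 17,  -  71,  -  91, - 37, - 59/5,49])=[ - 93  ,  -  93,  -  91,  -  73, - 71,  -  57,-50, - 45,-37, - 34 , - 17, - 59/5 , 47 , 49, 73]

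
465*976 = 453840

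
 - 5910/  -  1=5910/1 = 5910.00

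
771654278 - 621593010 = 150061268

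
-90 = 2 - 92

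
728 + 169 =897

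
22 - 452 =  - 430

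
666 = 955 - 289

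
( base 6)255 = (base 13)83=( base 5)412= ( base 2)1101011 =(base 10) 107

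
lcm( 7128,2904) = 78408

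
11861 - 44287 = - 32426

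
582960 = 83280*7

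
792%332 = 128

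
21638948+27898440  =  49537388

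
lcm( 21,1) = 21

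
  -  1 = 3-4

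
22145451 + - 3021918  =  19123533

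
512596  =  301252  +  211344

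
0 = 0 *2720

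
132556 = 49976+82580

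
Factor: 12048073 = 12048073^1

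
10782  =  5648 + 5134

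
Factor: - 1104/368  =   - 3 =- 3^1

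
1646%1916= 1646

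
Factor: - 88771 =-88771^1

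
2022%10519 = 2022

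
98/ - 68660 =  - 49/34330 = -  0.00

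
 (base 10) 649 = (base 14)345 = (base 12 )461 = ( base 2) 1010001001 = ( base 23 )155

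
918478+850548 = 1769026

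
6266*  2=12532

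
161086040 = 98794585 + 62291455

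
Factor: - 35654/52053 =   -  2^1*3^( - 1 ) * 17351^( - 1 )* 17827^1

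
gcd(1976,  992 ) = 8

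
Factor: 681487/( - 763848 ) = -2^(-3)*3^ (- 2 )*103^(-2 )*681487^1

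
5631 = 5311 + 320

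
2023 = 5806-3783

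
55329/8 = 55329/8= 6916.12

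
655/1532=655/1532  =  0.43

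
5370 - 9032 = - 3662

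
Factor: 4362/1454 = 3=3^1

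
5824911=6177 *943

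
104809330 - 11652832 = 93156498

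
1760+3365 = 5125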